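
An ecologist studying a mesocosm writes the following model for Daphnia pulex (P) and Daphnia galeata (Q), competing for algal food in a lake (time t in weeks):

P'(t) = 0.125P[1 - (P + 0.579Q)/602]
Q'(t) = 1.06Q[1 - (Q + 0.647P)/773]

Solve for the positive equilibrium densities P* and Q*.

Setting both brackets to zero gives the nullclines P + 0.579Q = 602 and 0.647P + Q = 773.
Substituting Q = 773 - 0.647P into the first: P(1 - 0.579·0.647) = 602 - 0.579·773.
So P* = 154/0.625 = 247, and then Q* = 773 - 0.647·247 = 613.

P* ≈ 247, Q* ≈ 613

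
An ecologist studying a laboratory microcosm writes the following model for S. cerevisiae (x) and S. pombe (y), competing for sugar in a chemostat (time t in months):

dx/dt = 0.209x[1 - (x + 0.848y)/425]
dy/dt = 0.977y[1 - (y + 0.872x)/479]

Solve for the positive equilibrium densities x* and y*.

Setting both brackets to zero gives the nullclines x + 0.848y = 425 and 0.872x + y = 479.
Substituting y = 479 - 0.872x into the first: x(1 - 0.848·0.872) = 425 - 0.848·479.
So x* = 18.8/0.261 = 72.2, and then y* = 479 - 0.872·72.2 = 416.

x* ≈ 72.2, y* ≈ 416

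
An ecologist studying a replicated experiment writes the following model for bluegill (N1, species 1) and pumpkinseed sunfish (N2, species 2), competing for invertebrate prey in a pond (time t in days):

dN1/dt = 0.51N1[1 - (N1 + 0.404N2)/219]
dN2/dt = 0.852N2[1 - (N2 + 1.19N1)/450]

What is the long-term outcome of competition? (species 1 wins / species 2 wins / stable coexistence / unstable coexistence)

Compare the nullcline intercepts: K1/α12 = 219/0.404 = 542 > K2 = 450; K2/α21 = 450/1.19 = 378 > K1 = 219.
Since both inequalities hold, each species can invade when rare, so the interior equilibrium is stable.

stable coexistence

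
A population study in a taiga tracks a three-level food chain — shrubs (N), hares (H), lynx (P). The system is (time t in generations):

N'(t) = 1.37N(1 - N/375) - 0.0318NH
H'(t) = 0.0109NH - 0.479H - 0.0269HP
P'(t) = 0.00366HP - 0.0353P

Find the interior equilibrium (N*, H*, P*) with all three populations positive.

N* ≈ 291, H* ≈ 9.64, P* ≈ 100

From dP/dt = 0: 0.00366H* = 0.0353, so H* = 9.64.
From dN/dt = 0: 1.37(1 - N*/375) = 0.0318·9.64, giving N* = 375·(1 - 0.224) = 291.
From dH/dt = 0: 0.0109·291 - 0.479 = 0.0269P*, so P* = 2.69/0.0269 = 100.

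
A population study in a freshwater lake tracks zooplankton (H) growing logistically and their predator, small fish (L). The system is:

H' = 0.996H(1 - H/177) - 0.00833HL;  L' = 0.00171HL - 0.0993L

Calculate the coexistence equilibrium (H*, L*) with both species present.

From dL/dt = 0 with L > 0: 0.00171H* = 0.0993, so H* = 58.1.
Substitute into dH/dt = 0: 0.996(1 - 58.1/177) = 0.00833L*.
The bracket is 0.672, giving L* = 0.669/0.00833 = 80.3.

H* ≈ 58.1, L* ≈ 80.3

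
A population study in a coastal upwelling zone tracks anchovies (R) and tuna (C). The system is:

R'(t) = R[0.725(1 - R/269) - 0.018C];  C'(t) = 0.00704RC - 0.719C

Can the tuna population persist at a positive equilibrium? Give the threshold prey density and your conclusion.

Threshold R = 102; K > 102, so yes, the predator persists.

The predator equation gives dC/dt > 0 only when R > 0.719/0.00704 = 102.
Without the predator, R → K = 269. Since 269 > 102, the predator can invade and persist.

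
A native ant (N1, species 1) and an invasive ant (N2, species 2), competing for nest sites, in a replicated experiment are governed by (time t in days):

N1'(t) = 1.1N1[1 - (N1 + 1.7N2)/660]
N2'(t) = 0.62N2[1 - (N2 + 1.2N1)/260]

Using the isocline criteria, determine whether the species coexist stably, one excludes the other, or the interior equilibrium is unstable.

species 1 excludes species 2

Compare the nullcline intercepts: K1/α12 = 660/1.7 = 388 > K2 = 260; K2/α21 = 260/1.2 = 217 < K1 = 660.
Since the inequalities point opposite ways, species 1 can invade but species 2 cannot.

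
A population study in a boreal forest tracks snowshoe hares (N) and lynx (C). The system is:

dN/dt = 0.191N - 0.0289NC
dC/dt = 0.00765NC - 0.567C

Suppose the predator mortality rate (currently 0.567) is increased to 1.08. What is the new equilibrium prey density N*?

At the interior fixed point, setting dC/dt = 0 with C > 0 fixes N* = (predator death rate)/(NC coefficient) — independent of the other coefficients.
With the change, N* = 1.08/0.00765 = 141; it rises from 74.1.

N* ≈ 141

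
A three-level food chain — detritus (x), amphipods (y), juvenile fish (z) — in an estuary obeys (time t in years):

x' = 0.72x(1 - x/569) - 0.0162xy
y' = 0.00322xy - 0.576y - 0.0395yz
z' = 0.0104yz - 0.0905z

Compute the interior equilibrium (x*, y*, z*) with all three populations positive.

x* ≈ 458, y* ≈ 8.7, z* ≈ 22.7

From dz/dt = 0: 0.0104y* = 0.0905, so y* = 8.7.
From dx/dt = 0: 0.72(1 - x*/569) = 0.0162·8.7, giving x* = 569·(1 - 0.196) = 458.
From dy/dt = 0: 0.00322·458 - 0.576 = 0.0395z*, so z* = 0.897/0.0395 = 22.7.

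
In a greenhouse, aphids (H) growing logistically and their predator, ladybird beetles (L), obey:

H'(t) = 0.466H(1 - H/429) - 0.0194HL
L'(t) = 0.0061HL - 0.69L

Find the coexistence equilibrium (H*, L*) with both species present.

From dL/dt = 0 with L > 0: 0.0061H* = 0.69, so H* = 113.
Substitute into dH/dt = 0: 0.466(1 - 113/429) = 0.0194L*.
The bracket is 0.736, giving L* = 0.343/0.0194 = 17.7.

H* ≈ 113, L* ≈ 17.7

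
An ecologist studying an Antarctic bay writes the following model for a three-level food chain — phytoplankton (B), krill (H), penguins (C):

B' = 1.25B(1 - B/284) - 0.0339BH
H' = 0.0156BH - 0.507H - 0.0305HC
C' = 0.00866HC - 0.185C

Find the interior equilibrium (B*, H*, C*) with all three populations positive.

From dC/dt = 0: 0.00866H* = 0.185, so H* = 21.4.
From dB/dt = 0: 1.25(1 - B*/284) = 0.0339·21.4, giving B* = 284·(1 - 0.579) = 119.
From dH/dt = 0: 0.0156·119 - 0.507 = 0.0305C*, so C* = 1.36/0.0305 = 44.5.

B* ≈ 119, H* ≈ 21.4, C* ≈ 44.5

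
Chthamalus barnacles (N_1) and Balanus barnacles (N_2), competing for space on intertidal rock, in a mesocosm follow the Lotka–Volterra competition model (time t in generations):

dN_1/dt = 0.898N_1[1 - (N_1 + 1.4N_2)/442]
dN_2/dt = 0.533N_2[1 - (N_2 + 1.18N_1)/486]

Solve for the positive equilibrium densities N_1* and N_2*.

Setting both brackets to zero gives the nullclines N_1 + 1.4N_2 = 442 and 1.18N_1 + N_2 = 486.
Substituting N_2 = 486 - 1.18N_1 into the first: N_1(1 - 1.4·1.18) = 442 - 1.4·486.
So N_1* = -238/-0.652 = 366, and then N_2* = 486 - 1.18·366 = 54.5.

N_1* ≈ 366, N_2* ≈ 54.5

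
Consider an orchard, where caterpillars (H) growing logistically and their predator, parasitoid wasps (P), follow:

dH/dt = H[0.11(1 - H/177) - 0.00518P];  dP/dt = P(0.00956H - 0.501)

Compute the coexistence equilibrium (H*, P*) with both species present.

From dP/dt = 0 with P > 0: 0.00956H* = 0.501, so H* = 52.4.
Substitute into dH/dt = 0: 0.11(1 - 52.4/177) = 0.00518P*.
The bracket is 0.704, giving P* = 0.0774/0.00518 = 14.9.

H* ≈ 52.4, P* ≈ 14.9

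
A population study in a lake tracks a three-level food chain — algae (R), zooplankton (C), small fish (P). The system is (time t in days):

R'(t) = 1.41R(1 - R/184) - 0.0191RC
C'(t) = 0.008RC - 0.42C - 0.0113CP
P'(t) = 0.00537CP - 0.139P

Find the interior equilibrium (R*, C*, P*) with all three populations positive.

R* ≈ 119, C* ≈ 25.9, P* ≈ 47.4

From dP/dt = 0: 0.00537C* = 0.139, so C* = 25.9.
From dR/dt = 0: 1.41(1 - R*/184) = 0.0191·25.9, giving R* = 184·(1 - 0.351) = 119.
From dC/dt = 0: 0.008·119 - 0.42 = 0.0113P*, so P* = 0.536/0.0113 = 47.4.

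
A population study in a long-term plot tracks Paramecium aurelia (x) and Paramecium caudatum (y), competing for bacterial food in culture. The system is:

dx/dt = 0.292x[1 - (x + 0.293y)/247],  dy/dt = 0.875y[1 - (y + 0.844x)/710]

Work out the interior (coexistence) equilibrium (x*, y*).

x* ≈ 51.8, y* ≈ 666

Setting both brackets to zero gives the nullclines x + 0.293y = 247 and 0.844x + y = 710.
Substituting y = 710 - 0.844x into the first: x(1 - 0.293·0.844) = 247 - 0.293·710.
So x* = 39/0.753 = 51.8, and then y* = 710 - 0.844·51.8 = 666.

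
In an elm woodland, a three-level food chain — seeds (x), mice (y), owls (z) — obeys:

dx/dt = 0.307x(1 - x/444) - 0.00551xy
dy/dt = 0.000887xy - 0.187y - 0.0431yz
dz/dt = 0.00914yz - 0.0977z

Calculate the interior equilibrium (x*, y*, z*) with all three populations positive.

From dz/dt = 0: 0.00914y* = 0.0977, so y* = 10.7.
From dx/dt = 0: 0.307(1 - x*/444) = 0.00551·10.7, giving x* = 444·(1 - 0.192) = 359.
From dy/dt = 0: 0.000887·359 - 0.187 = 0.0431z*, so z* = 0.131/0.0431 = 3.05.

x* ≈ 359, y* ≈ 10.7, z* ≈ 3.05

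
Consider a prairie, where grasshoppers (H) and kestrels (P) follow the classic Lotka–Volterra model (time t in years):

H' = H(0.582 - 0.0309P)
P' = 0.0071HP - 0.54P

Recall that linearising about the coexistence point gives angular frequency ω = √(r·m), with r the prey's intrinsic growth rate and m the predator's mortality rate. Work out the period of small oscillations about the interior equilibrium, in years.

T ≈ 11.2 years

Here r = 0.582 and m = 0.54, so r·m = 0.314.
ω = √0.314 = 0.561 per year, hence T = 2π/ω ≈ 11.2 years.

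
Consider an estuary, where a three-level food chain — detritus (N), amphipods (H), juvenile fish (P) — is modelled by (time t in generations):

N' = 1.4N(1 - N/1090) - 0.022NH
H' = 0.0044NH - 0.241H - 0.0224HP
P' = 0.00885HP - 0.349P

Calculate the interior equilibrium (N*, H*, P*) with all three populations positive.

From dP/dt = 0: 0.00885H* = 0.349, so H* = 39.4.
From dN/dt = 0: 1.4(1 - N*/1090) = 0.022·39.4, giving N* = 1090·(1 - 0.62) = 415.
From dH/dt = 0: 0.0044·415 - 0.241 = 0.0224P*, so P* = 1.58/0.0224 = 70.7.

N* ≈ 415, H* ≈ 39.4, P* ≈ 70.7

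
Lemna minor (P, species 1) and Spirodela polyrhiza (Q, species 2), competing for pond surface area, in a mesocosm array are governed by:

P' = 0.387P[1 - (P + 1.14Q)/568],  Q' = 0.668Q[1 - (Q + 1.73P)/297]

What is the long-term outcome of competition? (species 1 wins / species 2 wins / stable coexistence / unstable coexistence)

Compare the nullcline intercepts: K1/α12 = 568/1.14 = 498 > K2 = 297; K2/α21 = 297/1.73 = 172 < K1 = 568.
Since the inequalities point opposite ways, species 1 can invade but species 2 cannot.

species 1 excludes species 2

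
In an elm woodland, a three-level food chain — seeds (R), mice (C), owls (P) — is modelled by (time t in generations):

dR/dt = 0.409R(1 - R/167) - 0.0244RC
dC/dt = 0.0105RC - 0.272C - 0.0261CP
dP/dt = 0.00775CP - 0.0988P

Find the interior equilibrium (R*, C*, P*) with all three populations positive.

From dP/dt = 0: 0.00775C* = 0.0988, so C* = 12.7.
From dR/dt = 0: 0.409(1 - R*/167) = 0.0244·12.7, giving R* = 167·(1 - 0.761) = 40.
From dC/dt = 0: 0.0105·40 - 0.272 = 0.0261P*, so P* = 0.148/0.0261 = 5.67.

R* ≈ 40, C* ≈ 12.7, P* ≈ 5.67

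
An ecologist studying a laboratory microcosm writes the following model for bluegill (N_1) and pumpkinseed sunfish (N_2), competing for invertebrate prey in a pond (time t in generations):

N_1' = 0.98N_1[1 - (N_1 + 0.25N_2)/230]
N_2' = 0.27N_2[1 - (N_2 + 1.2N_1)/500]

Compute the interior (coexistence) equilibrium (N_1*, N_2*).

Setting both brackets to zero gives the nullclines N_1 + 0.25N_2 = 230 and 1.2N_1 + N_2 = 500.
Substituting N_2 = 500 - 1.2N_1 into the first: N_1(1 - 0.25·1.2) = 230 - 0.25·500.
So N_1* = 105/0.7 = 150, and then N_2* = 500 - 1.2·150 = 320.

N_1* ≈ 150, N_2* ≈ 320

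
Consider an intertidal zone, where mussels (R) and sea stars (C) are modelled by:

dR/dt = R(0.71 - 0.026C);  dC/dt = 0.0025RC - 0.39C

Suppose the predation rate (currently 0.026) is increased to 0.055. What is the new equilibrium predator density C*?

C* ≈ 12.9

At the interior fixed point, setting dR/dt = 0 with R > 0 fixes C* = (prey growth rate)/(RC coefficient) — independent of the other coefficients.
With the change, C* = 0.71/0.055 = 12.9; it falls from 27.3.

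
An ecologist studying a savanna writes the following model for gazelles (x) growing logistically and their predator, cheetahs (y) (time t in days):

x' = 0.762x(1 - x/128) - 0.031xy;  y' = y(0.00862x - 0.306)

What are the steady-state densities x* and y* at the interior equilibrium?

From dy/dt = 0 with y > 0: 0.00862x* = 0.306, so x* = 35.5.
Substitute into dx/dt = 0: 0.762(1 - 35.5/128) = 0.031y*.
The bracket is 0.723, giving y* = 0.551/0.031 = 17.8.

x* ≈ 35.5, y* ≈ 17.8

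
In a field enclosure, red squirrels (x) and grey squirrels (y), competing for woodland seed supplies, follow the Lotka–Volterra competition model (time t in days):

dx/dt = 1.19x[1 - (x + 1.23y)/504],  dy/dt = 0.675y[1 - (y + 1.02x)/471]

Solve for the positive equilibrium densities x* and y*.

Setting both brackets to zero gives the nullclines x + 1.23y = 504 and 1.02x + y = 471.
Substituting y = 471 - 1.02x into the first: x(1 - 1.23·1.02) = 504 - 1.23·471.
So x* = -75.3/-0.255 = 296, and then y* = 471 - 1.02·296 = 169.

x* ≈ 296, y* ≈ 169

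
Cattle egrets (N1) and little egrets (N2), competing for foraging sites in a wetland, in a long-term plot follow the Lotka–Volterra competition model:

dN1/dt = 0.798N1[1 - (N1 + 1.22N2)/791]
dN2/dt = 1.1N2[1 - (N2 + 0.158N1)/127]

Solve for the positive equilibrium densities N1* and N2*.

N1* ≈ 788, N2* ≈ 2.5

Setting both brackets to zero gives the nullclines N1 + 1.22N2 = 791 and 0.158N1 + N2 = 127.
Substituting N2 = 127 - 0.158N1 into the first: N1(1 - 1.22·0.158) = 791 - 1.22·127.
So N1* = 636/0.807 = 788, and then N2* = 127 - 0.158·788 = 2.5.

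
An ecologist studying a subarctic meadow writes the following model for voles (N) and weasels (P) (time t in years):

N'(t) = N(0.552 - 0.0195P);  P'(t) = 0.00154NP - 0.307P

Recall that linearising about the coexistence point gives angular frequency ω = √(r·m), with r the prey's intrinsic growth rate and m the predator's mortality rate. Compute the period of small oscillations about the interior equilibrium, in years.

T ≈ 15.3 years

Here r = 0.552 and m = 0.307, so r·m = 0.169.
ω = √0.169 = 0.412 per year, hence T = 2π/ω ≈ 15.3 years.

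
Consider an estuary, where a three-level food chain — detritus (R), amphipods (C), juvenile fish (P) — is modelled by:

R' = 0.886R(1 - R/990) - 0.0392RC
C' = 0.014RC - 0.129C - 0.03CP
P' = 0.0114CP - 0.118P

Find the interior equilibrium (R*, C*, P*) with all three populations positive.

R* ≈ 537, C* ≈ 10.4, P* ≈ 246

From dP/dt = 0: 0.0114C* = 0.118, so C* = 10.4.
From dR/dt = 0: 0.886(1 - R*/990) = 0.0392·10.4, giving R* = 990·(1 - 0.458) = 537.
From dC/dt = 0: 0.014·537 - 0.129 = 0.03P*, so P* = 7.38/0.03 = 246.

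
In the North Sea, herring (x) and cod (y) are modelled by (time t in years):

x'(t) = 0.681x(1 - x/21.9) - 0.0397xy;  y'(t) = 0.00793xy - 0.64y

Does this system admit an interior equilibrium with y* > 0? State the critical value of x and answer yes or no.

The predator equation gives dy/dt > 0 only when x > 0.64/0.00793 = 80.7.
Without the predator, x → K = 21.9. Since 21.9 < 80.7, the predator cannot invade.

Threshold x = 80.7; K < 80.7, so no, the predator goes extinct.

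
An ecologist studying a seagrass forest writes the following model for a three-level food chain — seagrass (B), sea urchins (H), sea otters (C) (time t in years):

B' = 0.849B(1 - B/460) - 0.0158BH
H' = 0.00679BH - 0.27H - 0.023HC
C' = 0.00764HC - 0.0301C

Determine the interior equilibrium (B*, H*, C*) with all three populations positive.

B* ≈ 426, H* ≈ 3.94, C* ≈ 114

From dC/dt = 0: 0.00764H* = 0.0301, so H* = 3.94.
From dB/dt = 0: 0.849(1 - B*/460) = 0.0158·3.94, giving B* = 460·(1 - 0.0733) = 426.
From dH/dt = 0: 0.00679·426 - 0.27 = 0.023C*, so C* = 2.62/0.023 = 114.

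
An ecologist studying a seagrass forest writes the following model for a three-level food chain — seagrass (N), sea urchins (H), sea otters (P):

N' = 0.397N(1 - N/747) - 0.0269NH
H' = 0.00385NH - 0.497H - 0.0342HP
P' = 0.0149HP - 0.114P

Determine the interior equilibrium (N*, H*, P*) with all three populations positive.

N* ≈ 360, H* ≈ 7.65, P* ≈ 26

From dP/dt = 0: 0.0149H* = 0.114, so H* = 7.65.
From dN/dt = 0: 0.397(1 - N*/747) = 0.0269·7.65, giving N* = 747·(1 - 0.518) = 360.
From dH/dt = 0: 0.00385·360 - 0.497 = 0.0342P*, so P* = 0.888/0.0342 = 26.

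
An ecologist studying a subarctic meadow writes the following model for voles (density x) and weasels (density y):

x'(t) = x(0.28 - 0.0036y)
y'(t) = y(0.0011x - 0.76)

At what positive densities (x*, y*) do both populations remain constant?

x* ≈ 691, y* ≈ 77.8

Set dy/dt = 0 with y > 0: 0.0011x - 0.76 = 0, so x* = 0.76/0.0011 = 691.
Set dx/dt = 0 with x > 0: 0.28 - 0.0036y = 0, so y* = 0.28/0.0036 = 77.8.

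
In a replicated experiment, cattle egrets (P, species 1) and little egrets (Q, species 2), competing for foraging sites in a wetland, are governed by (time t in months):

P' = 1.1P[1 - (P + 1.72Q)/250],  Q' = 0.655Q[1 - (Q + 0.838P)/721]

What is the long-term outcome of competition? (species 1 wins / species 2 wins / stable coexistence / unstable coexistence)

species 2 excludes species 1

Compare the nullcline intercepts: K1/α12 = 250/1.72 = 145 < K2 = 721; K2/α21 = 721/0.838 = 860 > K1 = 250.
Since the inequalities point opposite ways, species 2 can invade but species 1 cannot.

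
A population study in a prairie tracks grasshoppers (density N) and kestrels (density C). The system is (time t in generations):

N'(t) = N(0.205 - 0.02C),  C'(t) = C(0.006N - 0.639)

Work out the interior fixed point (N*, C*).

N* ≈ 106, C* ≈ 10.2

Set dC/dt = 0 with C > 0: 0.006N - 0.639 = 0, so N* = 0.639/0.006 = 106.
Set dN/dt = 0 with N > 0: 0.205 - 0.02C = 0, so C* = 0.205/0.02 = 10.2.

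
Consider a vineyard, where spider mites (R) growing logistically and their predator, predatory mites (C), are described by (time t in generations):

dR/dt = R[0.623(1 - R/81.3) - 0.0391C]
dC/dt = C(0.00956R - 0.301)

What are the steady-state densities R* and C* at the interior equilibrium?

From dC/dt = 0 with C > 0: 0.00956R* = 0.301, so R* = 31.5.
Substitute into dR/dt = 0: 0.623(1 - 31.5/81.3) = 0.0391C*.
The bracket is 0.613, giving C* = 0.382/0.0391 = 9.76.

R* ≈ 31.5, C* ≈ 9.76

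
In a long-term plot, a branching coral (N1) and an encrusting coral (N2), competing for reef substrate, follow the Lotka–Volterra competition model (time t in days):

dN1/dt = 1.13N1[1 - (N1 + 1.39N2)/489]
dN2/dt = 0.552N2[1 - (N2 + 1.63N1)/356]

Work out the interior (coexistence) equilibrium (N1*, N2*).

N1* ≈ 4.61, N2* ≈ 348

Setting both brackets to zero gives the nullclines N1 + 1.39N2 = 489 and 1.63N1 + N2 = 356.
Substituting N2 = 356 - 1.63N1 into the first: N1(1 - 1.39·1.63) = 489 - 1.39·356.
So N1* = -5.84/-1.27 = 4.61, and then N2* = 356 - 1.63·4.61 = 348.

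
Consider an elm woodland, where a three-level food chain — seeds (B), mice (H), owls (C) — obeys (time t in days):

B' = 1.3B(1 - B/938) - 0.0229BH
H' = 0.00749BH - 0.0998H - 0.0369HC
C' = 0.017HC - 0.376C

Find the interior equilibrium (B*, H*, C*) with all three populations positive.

B* ≈ 573, H* ≈ 22.1, C* ≈ 114

From dC/dt = 0: 0.017H* = 0.376, so H* = 22.1.
From dB/dt = 0: 1.3(1 - B*/938) = 0.0229·22.1, giving B* = 938·(1 - 0.39) = 573.
From dH/dt = 0: 0.00749·573 - 0.0998 = 0.0369C*, so C* = 4.19/0.0369 = 114.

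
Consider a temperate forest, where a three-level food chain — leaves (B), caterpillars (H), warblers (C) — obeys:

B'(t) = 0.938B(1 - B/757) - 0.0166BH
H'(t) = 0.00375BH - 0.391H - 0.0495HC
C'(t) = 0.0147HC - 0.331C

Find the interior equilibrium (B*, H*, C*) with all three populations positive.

B* ≈ 455, H* ≈ 22.5, C* ≈ 26.6

From dC/dt = 0: 0.0147H* = 0.331, so H* = 22.5.
From dB/dt = 0: 0.938(1 - B*/757) = 0.0166·22.5, giving B* = 757·(1 - 0.398) = 455.
From dH/dt = 0: 0.00375·455 - 0.391 = 0.0495C*, so C* = 1.32/0.0495 = 26.6.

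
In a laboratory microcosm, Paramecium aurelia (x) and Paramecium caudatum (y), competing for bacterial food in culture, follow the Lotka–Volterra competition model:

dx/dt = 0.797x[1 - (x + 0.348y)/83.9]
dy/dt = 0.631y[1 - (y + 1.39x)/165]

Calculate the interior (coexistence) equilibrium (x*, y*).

x* ≈ 51.3, y* ≈ 93.7

Setting both brackets to zero gives the nullclines x + 0.348y = 83.9 and 1.39x + y = 165.
Substituting y = 165 - 1.39x into the first: x(1 - 0.348·1.39) = 83.9 - 0.348·165.
So x* = 26.5/0.516 = 51.3, and then y* = 165 - 1.39·51.3 = 93.7.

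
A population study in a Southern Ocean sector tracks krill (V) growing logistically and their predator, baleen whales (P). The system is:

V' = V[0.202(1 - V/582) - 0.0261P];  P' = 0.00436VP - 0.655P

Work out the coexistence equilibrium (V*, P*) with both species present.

V* ≈ 150, P* ≈ 5.74

From dP/dt = 0 with P > 0: 0.00436V* = 0.655, so V* = 150.
Substitute into dV/dt = 0: 0.202(1 - 150/582) = 0.0261P*.
The bracket is 0.742, giving P* = 0.15/0.0261 = 5.74.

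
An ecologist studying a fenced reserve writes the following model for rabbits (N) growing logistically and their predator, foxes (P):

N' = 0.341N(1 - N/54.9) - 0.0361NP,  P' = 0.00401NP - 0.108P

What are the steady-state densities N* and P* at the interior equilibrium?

N* ≈ 26.9, P* ≈ 4.81

From dP/dt = 0 with P > 0: 0.00401N* = 0.108, so N* = 26.9.
Substitute into dN/dt = 0: 0.341(1 - 26.9/54.9) = 0.0361P*.
The bracket is 0.509, giving P* = 0.174/0.0361 = 4.81.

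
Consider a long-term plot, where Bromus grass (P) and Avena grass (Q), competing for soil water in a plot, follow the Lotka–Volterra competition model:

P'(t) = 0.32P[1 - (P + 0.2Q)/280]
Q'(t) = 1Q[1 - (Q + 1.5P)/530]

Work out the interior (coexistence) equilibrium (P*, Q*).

P* ≈ 249, Q* ≈ 157

Setting both brackets to zero gives the nullclines P + 0.2Q = 280 and 1.5P + Q = 530.
Substituting Q = 530 - 1.5P into the first: P(1 - 0.2·1.5) = 280 - 0.2·530.
So P* = 174/0.7 = 249, and then Q* = 530 - 1.5·249 = 157.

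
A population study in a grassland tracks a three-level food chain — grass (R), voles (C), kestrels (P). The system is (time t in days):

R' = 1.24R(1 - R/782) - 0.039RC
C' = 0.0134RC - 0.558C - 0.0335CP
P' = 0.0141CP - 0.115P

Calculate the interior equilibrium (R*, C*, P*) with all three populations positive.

R* ≈ 581, C* ≈ 8.16, P* ≈ 216

From dP/dt = 0: 0.0141C* = 0.115, so C* = 8.16.
From dR/dt = 0: 1.24(1 - R*/782) = 0.039·8.16, giving R* = 782·(1 - 0.257) = 581.
From dC/dt = 0: 0.0134·581 - 0.558 = 0.0335P*, so P* = 7.23/0.0335 = 216.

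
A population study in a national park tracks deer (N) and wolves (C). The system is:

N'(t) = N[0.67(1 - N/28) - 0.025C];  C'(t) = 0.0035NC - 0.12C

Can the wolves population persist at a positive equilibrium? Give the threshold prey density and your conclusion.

Threshold N = 34.3; K < 34.3, so no, the predator goes extinct.

The predator equation gives dC/dt > 0 only when N > 0.12/0.0035 = 34.3.
Without the predator, N → K = 28. Since 28 < 34.3, the predator cannot invade.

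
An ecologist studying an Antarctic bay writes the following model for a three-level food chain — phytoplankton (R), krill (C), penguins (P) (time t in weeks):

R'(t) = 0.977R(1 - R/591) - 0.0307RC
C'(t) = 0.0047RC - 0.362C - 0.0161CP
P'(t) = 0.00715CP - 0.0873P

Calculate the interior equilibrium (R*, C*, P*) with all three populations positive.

R* ≈ 364, C* ≈ 12.2, P* ≈ 83.9

From dP/dt = 0: 0.00715C* = 0.0873, so C* = 12.2.
From dR/dt = 0: 0.977(1 - R*/591) = 0.0307·12.2, giving R* = 591·(1 - 0.384) = 364.
From dC/dt = 0: 0.0047·364 - 0.362 = 0.0161P*, so P* = 1.35/0.0161 = 83.9.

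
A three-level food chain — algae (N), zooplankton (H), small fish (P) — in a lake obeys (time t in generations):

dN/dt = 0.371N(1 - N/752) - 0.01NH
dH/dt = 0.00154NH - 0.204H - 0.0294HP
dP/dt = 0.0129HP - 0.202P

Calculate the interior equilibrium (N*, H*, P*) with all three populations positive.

N* ≈ 435, H* ≈ 15.7, P* ≈ 15.8

From dP/dt = 0: 0.0129H* = 0.202, so H* = 15.7.
From dN/dt = 0: 0.371(1 - N*/752) = 0.01·15.7, giving N* = 752·(1 - 0.422) = 435.
From dH/dt = 0: 0.00154·435 - 0.204 = 0.0294P*, so P* = 0.465/0.0294 = 15.8.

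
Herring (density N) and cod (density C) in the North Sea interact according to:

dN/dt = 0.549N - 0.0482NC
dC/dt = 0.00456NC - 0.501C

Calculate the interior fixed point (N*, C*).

N* ≈ 110, C* ≈ 11.4

Set dC/dt = 0 with C > 0: 0.00456N - 0.501 = 0, so N* = 0.501/0.00456 = 110.
Set dN/dt = 0 with N > 0: 0.549 - 0.0482C = 0, so C* = 0.549/0.0482 = 11.4.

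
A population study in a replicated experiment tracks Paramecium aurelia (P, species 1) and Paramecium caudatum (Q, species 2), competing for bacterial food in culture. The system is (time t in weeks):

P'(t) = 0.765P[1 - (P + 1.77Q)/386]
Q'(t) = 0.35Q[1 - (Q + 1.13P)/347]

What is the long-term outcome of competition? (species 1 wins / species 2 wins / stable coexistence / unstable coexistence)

Compare the nullcline intercepts: K1/α12 = 386/1.77 = 218 < K2 = 347; K2/α21 = 347/1.13 = 307 < K1 = 386.
Since both are reversed, neither can invade when rare; the interior point is a saddle.

unstable coexistence (outcome depends on initial conditions)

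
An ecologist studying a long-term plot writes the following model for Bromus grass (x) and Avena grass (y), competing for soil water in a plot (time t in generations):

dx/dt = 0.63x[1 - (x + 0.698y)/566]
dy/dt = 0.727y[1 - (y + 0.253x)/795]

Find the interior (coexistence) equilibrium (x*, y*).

Setting both brackets to zero gives the nullclines x + 0.698y = 566 and 0.253x + y = 795.
Substituting y = 795 - 0.253x into the first: x(1 - 0.698·0.253) = 566 - 0.698·795.
So x* = 11.1/0.823 = 13.5, and then y* = 795 - 0.253·13.5 = 792.

x* ≈ 13.5, y* ≈ 792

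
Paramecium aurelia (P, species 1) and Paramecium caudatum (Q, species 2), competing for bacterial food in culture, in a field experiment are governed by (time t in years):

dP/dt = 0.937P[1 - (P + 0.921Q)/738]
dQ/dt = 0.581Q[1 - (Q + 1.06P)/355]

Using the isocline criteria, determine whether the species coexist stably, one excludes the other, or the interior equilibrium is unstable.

Compare the nullcline intercepts: K1/α12 = 738/0.921 = 801 > K2 = 355; K2/α21 = 355/1.06 = 335 < K1 = 738.
Since the inequalities point opposite ways, species 1 can invade but species 2 cannot.

species 1 excludes species 2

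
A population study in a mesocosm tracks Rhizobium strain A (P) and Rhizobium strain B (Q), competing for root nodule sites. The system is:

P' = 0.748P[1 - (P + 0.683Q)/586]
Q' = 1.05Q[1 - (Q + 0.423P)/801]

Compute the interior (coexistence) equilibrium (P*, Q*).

Setting both brackets to zero gives the nullclines P + 0.683Q = 586 and 0.423P + Q = 801.
Substituting Q = 801 - 0.423P into the first: P(1 - 0.683·0.423) = 586 - 0.683·801.
So P* = 38.9/0.711 = 54.7, and then Q* = 801 - 0.423·54.7 = 778.

P* ≈ 54.7, Q* ≈ 778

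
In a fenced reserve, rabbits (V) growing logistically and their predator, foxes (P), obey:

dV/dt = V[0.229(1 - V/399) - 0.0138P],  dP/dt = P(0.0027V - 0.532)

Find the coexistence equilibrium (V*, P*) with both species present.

From dP/dt = 0 with P > 0: 0.0027V* = 0.532, so V* = 197.
Substitute into dV/dt = 0: 0.229(1 - 197/399) = 0.0138P*.
The bracket is 0.506, giving P* = 0.116/0.0138 = 8.4.

V* ≈ 197, P* ≈ 8.4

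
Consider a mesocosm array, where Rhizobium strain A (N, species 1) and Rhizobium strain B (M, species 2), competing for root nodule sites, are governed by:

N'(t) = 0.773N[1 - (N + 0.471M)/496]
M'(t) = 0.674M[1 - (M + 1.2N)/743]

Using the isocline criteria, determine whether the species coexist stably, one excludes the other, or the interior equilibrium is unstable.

stable coexistence

Compare the nullcline intercepts: K1/α12 = 496/0.471 = 1050 > K2 = 743; K2/α21 = 743/1.2 = 619 > K1 = 496.
Since both inequalities hold, each species can invade when rare, so the interior equilibrium is stable.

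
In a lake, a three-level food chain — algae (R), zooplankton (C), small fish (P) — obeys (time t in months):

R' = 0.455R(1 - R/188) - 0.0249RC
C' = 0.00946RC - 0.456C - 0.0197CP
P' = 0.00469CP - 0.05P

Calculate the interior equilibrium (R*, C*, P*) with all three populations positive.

R* ≈ 78.3, C* ≈ 10.7, P* ≈ 14.5

From dP/dt = 0: 0.00469C* = 0.05, so C* = 10.7.
From dR/dt = 0: 0.455(1 - R*/188) = 0.0249·10.7, giving R* = 188·(1 - 0.583) = 78.3.
From dC/dt = 0: 0.00946·78.3 - 0.456 = 0.0197P*, so P* = 0.285/0.0197 = 14.5.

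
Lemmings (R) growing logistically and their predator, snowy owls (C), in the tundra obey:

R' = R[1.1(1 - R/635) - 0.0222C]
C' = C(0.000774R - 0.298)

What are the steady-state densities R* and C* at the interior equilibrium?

From dC/dt = 0 with C > 0: 0.000774R* = 0.298, so R* = 385.
Substitute into dR/dt = 0: 1.1(1 - 385/635) = 0.0222C*.
The bracket is 0.394, giving C* = 0.433/0.0222 = 19.5.

R* ≈ 385, C* ≈ 19.5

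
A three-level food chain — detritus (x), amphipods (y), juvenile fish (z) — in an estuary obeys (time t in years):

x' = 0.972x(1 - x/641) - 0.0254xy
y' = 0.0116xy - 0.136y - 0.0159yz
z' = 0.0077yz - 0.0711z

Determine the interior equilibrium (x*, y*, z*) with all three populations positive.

From dz/dt = 0: 0.0077y* = 0.0711, so y* = 9.23.
From dx/dt = 0: 0.972(1 - x*/641) = 0.0254·9.23, giving x* = 641·(1 - 0.241) = 486.
From dy/dt = 0: 0.0116·486 - 0.136 = 0.0159z*, so z* = 5.51/0.0159 = 346.

x* ≈ 486, y* ≈ 9.23, z* ≈ 346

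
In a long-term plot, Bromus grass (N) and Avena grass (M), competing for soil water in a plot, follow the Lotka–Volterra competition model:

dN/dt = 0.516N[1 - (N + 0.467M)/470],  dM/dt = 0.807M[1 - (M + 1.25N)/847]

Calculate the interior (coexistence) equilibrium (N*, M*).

N* ≈ 179, M* ≈ 623

Setting both brackets to zero gives the nullclines N + 0.467M = 470 and 1.25N + M = 847.
Substituting M = 847 - 1.25N into the first: N(1 - 0.467·1.25) = 470 - 0.467·847.
So N* = 74.5/0.416 = 179, and then M* = 847 - 1.25·179 = 623.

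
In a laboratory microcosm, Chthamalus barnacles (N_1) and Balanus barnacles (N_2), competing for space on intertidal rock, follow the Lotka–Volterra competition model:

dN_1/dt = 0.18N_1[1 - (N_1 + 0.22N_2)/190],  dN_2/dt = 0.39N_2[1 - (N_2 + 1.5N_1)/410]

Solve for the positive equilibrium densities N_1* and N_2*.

Setting both brackets to zero gives the nullclines N_1 + 0.22N_2 = 190 and 1.5N_1 + N_2 = 410.
Substituting N_2 = 410 - 1.5N_1 into the first: N_1(1 - 0.22·1.5) = 190 - 0.22·410.
So N_1* = 99.8/0.67 = 149, and then N_2* = 410 - 1.5·149 = 187.

N_1* ≈ 149, N_2* ≈ 187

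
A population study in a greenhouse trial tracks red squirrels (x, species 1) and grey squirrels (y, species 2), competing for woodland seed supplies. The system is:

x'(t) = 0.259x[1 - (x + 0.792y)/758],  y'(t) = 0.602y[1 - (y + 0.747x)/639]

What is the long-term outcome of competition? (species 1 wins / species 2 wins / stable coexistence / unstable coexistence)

Compare the nullcline intercepts: K1/α12 = 758/0.792 = 957 > K2 = 639; K2/α21 = 639/0.747 = 855 > K1 = 758.
Since both inequalities hold, each species can invade when rare, so the interior equilibrium is stable.

stable coexistence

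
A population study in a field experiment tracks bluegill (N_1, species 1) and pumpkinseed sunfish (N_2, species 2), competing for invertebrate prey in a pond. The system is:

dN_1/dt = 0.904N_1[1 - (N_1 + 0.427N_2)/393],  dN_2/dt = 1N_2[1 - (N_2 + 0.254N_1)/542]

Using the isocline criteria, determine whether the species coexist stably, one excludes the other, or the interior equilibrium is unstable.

Compare the nullcline intercepts: K1/α12 = 393/0.427 = 920 > K2 = 542; K2/α21 = 542/0.254 = 2130 > K1 = 393.
Since both inequalities hold, each species can invade when rare, so the interior equilibrium is stable.

stable coexistence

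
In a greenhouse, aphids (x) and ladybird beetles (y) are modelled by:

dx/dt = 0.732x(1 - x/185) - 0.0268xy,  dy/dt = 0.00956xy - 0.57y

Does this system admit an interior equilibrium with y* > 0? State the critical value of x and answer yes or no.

The predator equation gives dy/dt > 0 only when x > 0.57/0.00956 = 59.6.
Without the predator, x → K = 185. Since 185 > 59.6, the predator can invade and persist.

Threshold x = 59.6; K > 59.6, so yes, the predator persists.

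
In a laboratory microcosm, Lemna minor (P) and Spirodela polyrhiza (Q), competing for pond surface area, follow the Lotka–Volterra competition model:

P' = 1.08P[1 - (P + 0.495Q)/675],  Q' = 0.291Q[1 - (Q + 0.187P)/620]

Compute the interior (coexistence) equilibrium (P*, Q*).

Setting both brackets to zero gives the nullclines P + 0.495Q = 675 and 0.187P + Q = 620.
Substituting Q = 620 - 0.187P into the first: P(1 - 0.495·0.187) = 675 - 0.495·620.
So P* = 368/0.907 = 406, and then Q* = 620 - 0.187·406 = 544.

P* ≈ 406, Q* ≈ 544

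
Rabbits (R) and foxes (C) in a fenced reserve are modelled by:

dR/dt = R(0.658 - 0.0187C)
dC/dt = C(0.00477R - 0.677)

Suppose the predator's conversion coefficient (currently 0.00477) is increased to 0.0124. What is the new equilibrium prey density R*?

R* ≈ 54.6

At the interior fixed point, setting dC/dt = 0 with C > 0 fixes R* = (predator death rate)/(RC coefficient) — independent of the other coefficients.
With the change, R* = 0.677/0.0124 = 54.6; it falls from 142.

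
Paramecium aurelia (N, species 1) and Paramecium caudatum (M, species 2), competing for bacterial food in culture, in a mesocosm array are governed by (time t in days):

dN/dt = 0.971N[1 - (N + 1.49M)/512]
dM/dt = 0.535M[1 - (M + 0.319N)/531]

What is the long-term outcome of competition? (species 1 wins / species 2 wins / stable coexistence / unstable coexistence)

species 2 excludes species 1

Compare the nullcline intercepts: K1/α12 = 512/1.49 = 344 < K2 = 531; K2/α21 = 531/0.319 = 1660 > K1 = 512.
Since the inequalities point opposite ways, species 2 can invade but species 1 cannot.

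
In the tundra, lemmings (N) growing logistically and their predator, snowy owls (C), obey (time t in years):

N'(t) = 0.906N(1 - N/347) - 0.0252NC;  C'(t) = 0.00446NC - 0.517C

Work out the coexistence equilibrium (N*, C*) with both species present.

From dC/dt = 0 with C > 0: 0.00446N* = 0.517, so N* = 116.
Substitute into dN/dt = 0: 0.906(1 - 116/347) = 0.0252C*.
The bracket is 0.666, giving C* = 0.603/0.0252 = 23.9.

N* ≈ 116, C* ≈ 23.9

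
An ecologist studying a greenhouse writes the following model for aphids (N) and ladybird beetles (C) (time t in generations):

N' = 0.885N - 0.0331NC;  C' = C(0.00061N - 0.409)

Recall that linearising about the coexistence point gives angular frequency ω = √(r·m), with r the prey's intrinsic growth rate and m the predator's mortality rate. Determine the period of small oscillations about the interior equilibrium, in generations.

T ≈ 10.4 generations

Here r = 0.885 and m = 0.409, so r·m = 0.362.
ω = √0.362 = 0.602 per generation, hence T = 2π/ω ≈ 10.4 generations.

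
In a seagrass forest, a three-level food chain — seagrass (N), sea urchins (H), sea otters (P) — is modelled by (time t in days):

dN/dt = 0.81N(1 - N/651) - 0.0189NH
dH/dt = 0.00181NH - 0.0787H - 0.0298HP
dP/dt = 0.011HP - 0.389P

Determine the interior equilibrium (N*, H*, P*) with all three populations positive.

From dP/dt = 0: 0.011H* = 0.389, so H* = 35.4.
From dN/dt = 0: 0.81(1 - N*/651) = 0.0189·35.4, giving N* = 651·(1 - 0.825) = 114.
From dH/dt = 0: 0.00181·114 - 0.0787 = 0.0298P*, so P* = 0.127/0.0298 = 4.27.

N* ≈ 114, H* ≈ 35.4, P* ≈ 4.27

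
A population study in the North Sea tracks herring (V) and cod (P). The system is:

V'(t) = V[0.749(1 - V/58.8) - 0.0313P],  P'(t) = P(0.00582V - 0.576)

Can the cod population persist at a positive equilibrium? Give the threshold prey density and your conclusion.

The predator equation gives dP/dt > 0 only when V > 0.576/0.00582 = 99.
Without the predator, V → K = 58.8. Since 58.8 < 99, the predator cannot invade.

Threshold V = 99; K < 99, so no, the predator goes extinct.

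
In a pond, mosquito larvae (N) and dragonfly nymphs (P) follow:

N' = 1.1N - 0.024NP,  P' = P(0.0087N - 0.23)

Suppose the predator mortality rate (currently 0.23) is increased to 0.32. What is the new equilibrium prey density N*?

At the interior fixed point, setting dP/dt = 0 with P > 0 fixes N* = (predator death rate)/(NP coefficient) — independent of the other coefficients.
With the change, N* = 0.32/0.0087 = 36.8; it rises from 26.4.

N* ≈ 36.8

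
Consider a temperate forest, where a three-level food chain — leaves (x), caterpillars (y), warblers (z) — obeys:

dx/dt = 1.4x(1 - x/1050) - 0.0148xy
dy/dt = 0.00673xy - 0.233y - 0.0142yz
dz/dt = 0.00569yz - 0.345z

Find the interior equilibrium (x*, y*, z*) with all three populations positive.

From dz/dt = 0: 0.00569y* = 0.345, so y* = 60.6.
From dx/dt = 0: 1.4(1 - x*/1050) = 0.0148·60.6, giving x* = 1050·(1 - 0.641) = 377.
From dy/dt = 0: 0.00673·377 - 0.233 = 0.0142z*, so z* = 2.3/0.0142 = 162.

x* ≈ 377, y* ≈ 60.6, z* ≈ 162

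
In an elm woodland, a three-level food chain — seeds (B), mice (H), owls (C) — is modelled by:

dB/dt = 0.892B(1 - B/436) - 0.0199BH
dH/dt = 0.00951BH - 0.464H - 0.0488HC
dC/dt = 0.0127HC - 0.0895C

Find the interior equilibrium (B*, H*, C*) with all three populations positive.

B* ≈ 367, H* ≈ 7.05, C* ≈ 62.1

From dC/dt = 0: 0.0127H* = 0.0895, so H* = 7.05.
From dB/dt = 0: 0.892(1 - B*/436) = 0.0199·7.05, giving B* = 436·(1 - 0.157) = 367.
From dH/dt = 0: 0.00951·367 - 0.464 = 0.0488C*, so C* = 3.03/0.0488 = 62.1.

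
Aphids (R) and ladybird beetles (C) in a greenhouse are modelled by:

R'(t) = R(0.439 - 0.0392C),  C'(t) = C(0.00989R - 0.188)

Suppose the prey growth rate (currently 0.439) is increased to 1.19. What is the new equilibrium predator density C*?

C* ≈ 30.4

At the interior fixed point, setting dR/dt = 0 with R > 0 fixes C* = (prey growth rate)/(RC coefficient) — independent of the other coefficients.
With the change, C* = 1.19/0.0392 = 30.4; it rises from 11.2.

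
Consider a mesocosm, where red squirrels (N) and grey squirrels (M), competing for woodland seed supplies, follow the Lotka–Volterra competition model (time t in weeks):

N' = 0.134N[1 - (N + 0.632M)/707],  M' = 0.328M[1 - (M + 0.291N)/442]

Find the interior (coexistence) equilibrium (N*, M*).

N* ≈ 524, M* ≈ 290

Setting both brackets to zero gives the nullclines N + 0.632M = 707 and 0.291N + M = 442.
Substituting M = 442 - 0.291N into the first: N(1 - 0.632·0.291) = 707 - 0.632·442.
So N* = 428/0.816 = 524, and then M* = 442 - 0.291·524 = 290.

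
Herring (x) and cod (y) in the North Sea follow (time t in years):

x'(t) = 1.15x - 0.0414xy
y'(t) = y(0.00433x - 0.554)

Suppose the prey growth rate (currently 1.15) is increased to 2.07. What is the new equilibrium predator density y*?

At the interior fixed point, setting dx/dt = 0 with x > 0 fixes y* = (prey growth rate)/(xy coefficient) — independent of the other coefficients.
With the change, y* = 2.07/0.0414 = 50; it rises from 27.8.

y* ≈ 50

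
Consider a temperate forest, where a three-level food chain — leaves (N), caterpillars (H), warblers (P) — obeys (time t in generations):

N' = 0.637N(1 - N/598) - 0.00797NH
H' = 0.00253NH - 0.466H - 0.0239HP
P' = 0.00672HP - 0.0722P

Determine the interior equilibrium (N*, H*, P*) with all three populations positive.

From dP/dt = 0: 0.00672H* = 0.0722, so H* = 10.7.
From dN/dt = 0: 0.637(1 - N*/598) = 0.00797·10.7, giving N* = 598·(1 - 0.134) = 518.
From dH/dt = 0: 0.00253·518 - 0.466 = 0.0239P*, so P* = 0.844/0.0239 = 35.3.

N* ≈ 518, H* ≈ 10.7, P* ≈ 35.3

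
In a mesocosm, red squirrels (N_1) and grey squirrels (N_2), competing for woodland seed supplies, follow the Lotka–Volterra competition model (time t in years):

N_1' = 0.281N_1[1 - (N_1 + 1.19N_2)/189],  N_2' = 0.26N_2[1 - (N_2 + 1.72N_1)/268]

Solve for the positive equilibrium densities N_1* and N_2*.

Setting both brackets to zero gives the nullclines N_1 + 1.19N_2 = 189 and 1.72N_1 + N_2 = 268.
Substituting N_2 = 268 - 1.72N_1 into the first: N_1(1 - 1.19·1.72) = 189 - 1.19·268.
So N_1* = -130/-1.05 = 124, and then N_2* = 268 - 1.72·124 = 54.5.

N_1* ≈ 124, N_2* ≈ 54.5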